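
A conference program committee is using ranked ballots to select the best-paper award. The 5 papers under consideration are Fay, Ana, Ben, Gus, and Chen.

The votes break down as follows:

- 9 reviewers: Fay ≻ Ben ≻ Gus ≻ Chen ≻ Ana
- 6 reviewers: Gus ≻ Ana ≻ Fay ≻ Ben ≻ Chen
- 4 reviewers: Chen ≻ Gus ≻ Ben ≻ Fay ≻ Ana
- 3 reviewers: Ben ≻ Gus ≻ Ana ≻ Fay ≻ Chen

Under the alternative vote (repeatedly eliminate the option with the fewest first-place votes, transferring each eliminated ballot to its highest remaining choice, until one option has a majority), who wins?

Gus

Round 1: Fay 9, Gus 6, Chen 4, Ben 3, Ana 0. Ana has the fewest and is eliminated.
Round 2: Fay 9, Gus 6, Chen 4, Ben 3. Ben has the fewest and is eliminated.
Round 3: Fay 9, Gus 9, Chen 4. Chen has the fewest and is eliminated.
Round 4: Gus 13, Fay 9. Gus has a majority.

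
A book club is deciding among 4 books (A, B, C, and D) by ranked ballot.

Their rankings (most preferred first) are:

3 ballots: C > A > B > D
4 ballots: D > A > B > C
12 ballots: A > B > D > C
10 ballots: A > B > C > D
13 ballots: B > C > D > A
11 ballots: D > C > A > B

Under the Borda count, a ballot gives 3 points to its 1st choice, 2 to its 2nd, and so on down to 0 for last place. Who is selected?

Borda scores:
  A: 3·2 + 4·2 + 12·3 + 10·3 + 13·0 + 11·1 = 91
  B: 3·1 + 4·1 + 12·2 + 10·2 + 13·3 + 11·0 = 90
  C: 3·3 + 4·0 + 12·0 + 10·1 + 13·2 + 11·2 = 67
  D: 3·0 + 4·3 + 12·1 + 10·0 + 13·1 + 11·3 = 70
A has the highest total.

A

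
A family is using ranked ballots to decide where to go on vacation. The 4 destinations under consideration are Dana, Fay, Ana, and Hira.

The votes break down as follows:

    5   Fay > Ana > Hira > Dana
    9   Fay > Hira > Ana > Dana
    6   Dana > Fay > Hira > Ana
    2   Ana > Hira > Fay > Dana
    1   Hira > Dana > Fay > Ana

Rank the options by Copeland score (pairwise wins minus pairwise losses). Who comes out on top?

Pairwise results:
  Dana vs Fay: Fay wins 16–7.
  Dana vs Ana: Ana wins 16–7.
  Dana vs Hira: Hira wins 17–6.
  Fay vs Ana: Fay wins 21–2.
  Fay vs Hira: Fay wins 20–3.
  Ana vs Hira: Hira wins 16–7.
Copeland scores (wins − losses):
  Dana: 0 − 3 = -3
  Fay: 3 − 0 = 3
  Ana: 1 − 2 = -1
  Hira: 2 − 1 = 1
Fay has the best Copeland score.

Fay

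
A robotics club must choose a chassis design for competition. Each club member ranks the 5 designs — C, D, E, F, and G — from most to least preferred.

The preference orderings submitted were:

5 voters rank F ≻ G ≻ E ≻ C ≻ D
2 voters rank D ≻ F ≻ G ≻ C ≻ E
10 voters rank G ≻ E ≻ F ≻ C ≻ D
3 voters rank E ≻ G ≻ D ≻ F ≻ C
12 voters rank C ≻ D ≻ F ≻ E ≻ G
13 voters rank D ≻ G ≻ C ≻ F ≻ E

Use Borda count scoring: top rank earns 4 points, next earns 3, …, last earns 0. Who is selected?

G

Borda scores:
  C: 5·1 + 2·1 + 10·1 + 3·0 + 12·4 + 13·2 = 91
  D: 5·0 + 2·4 + 10·0 + 3·2 + 12·3 + 13·4 = 102
  E: 5·2 + 2·0 + 10·3 + 3·4 + 12·1 + 13·0 = 64
  F: 5·4 + 2·3 + 10·2 + 3·1 + 12·2 + 13·1 = 86
  G: 5·3 + 2·2 + 10·4 + 3·3 + 12·0 + 13·3 = 107
G has the highest total.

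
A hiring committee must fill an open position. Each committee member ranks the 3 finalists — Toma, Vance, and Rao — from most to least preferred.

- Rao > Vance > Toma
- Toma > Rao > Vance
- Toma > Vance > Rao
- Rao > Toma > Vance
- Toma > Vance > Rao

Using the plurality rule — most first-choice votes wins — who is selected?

Toma

First-place vote totals:
  Toma: 3
  Vance: 0
  Rao: 2
Toma has the most first-place votes.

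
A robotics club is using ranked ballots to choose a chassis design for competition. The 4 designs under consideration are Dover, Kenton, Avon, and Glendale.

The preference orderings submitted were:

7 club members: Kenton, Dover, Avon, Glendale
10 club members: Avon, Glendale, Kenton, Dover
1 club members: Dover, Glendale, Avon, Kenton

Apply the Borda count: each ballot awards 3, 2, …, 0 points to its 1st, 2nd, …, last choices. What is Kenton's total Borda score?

Borda scores:
  Dover: 7·2 + 10·0 + 3 = 17
  Kenton: 7·3 + 10·1 + 0 = 31
  Avon: 7·1 + 10·3 + 1 = 38
  Glendale: 7·0 + 10·2 + 2 = 22

31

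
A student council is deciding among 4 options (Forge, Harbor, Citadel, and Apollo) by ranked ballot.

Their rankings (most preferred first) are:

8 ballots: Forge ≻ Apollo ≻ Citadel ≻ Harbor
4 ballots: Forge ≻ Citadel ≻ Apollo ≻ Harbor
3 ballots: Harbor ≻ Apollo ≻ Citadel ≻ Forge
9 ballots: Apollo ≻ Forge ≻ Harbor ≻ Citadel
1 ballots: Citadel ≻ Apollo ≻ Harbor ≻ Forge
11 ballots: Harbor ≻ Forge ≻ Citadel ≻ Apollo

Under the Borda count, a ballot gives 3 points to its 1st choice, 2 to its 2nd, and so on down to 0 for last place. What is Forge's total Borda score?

76

Borda scores:
  Forge: 8·3 + 4·3 + 3·0 + 9·2 + 0 + 11·2 = 76
  Harbor: 8·0 + 4·0 + 3·3 + 9·1 + 1 + 11·3 = 52
  Citadel: 8·1 + 4·2 + 3·1 + 9·0 + 3 + 11·1 = 33
  Apollo: 8·2 + 4·1 + 3·2 + 9·3 + 2 + 11·0 = 55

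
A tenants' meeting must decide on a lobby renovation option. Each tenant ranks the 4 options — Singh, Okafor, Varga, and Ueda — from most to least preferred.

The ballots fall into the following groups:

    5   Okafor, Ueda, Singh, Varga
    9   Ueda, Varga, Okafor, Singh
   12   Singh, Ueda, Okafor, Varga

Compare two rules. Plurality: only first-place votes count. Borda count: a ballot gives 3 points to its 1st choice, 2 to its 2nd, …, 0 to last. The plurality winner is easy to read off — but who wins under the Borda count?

Plurality first-place counts: Singh 12, Okafor 5, Varga 0, Ueda 9 → Singh.
Borda totals: Singh 41, Okafor 36, Varga 18, Ueda 61 → Ueda.

Ueda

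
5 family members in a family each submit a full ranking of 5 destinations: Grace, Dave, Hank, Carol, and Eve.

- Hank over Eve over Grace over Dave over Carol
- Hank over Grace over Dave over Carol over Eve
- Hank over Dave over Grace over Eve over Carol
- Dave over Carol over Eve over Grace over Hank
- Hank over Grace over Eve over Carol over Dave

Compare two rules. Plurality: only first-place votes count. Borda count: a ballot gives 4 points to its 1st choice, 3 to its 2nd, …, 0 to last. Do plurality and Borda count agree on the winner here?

Yes

Plurality first-place counts: Grace 0, Dave 1, Hank 4, Carol 0, Eve 0 → Hank.
Borda totals: Grace 11, Dave 10, Hank 16, Carol 5, Eve 8 → Hank.
The two rules agree on Hank.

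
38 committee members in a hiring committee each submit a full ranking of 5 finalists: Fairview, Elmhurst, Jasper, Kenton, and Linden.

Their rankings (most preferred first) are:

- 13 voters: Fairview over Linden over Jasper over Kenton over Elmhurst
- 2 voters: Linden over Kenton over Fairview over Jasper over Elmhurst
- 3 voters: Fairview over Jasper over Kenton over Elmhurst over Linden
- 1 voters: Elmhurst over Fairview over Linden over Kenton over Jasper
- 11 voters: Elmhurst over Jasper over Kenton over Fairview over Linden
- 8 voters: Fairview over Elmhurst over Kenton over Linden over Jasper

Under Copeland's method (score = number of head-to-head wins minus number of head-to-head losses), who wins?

Pairwise results:
  Fairview vs Elmhurst: Fairview wins 26–12.
  Fairview vs Jasper: Fairview wins 27–11.
  Fairview vs Kenton: Fairview wins 25–13.
  Fairview vs Linden: Fairview wins 36–2.
  Elmhurst vs Jasper: Elmhurst wins 20–18.
  Elmhurst vs Kenton: Elmhurst wins 20–18.
  Elmhurst vs Linden: Elmhurst wins 23–15.
  Jasper vs Kenton: Jasper wins 27–11.
  Jasper vs Linden: Linden wins 24–14.
  Kenton vs Linden: Kenton wins 22–16.
Copeland scores (wins − losses):
  Fairview: 4 − 0 = 4
  Elmhurst: 3 − 1 = 2
  Jasper: 1 − 3 = -2
  Kenton: 1 − 3 = -2
  Linden: 1 − 3 = -2
Fairview has the best Copeland score.

Fairview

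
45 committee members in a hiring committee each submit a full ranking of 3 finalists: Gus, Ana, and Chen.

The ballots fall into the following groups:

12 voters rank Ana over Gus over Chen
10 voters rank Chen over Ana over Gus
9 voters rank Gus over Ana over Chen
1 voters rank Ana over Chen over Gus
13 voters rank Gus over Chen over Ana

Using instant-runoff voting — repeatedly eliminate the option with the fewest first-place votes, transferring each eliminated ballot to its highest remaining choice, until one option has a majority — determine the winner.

Round 1: Gus 22, Ana 13, Chen 10. Chen has the fewest and is eliminated.
Round 2: Ana 23, Gus 22. Ana has a majority.

Ana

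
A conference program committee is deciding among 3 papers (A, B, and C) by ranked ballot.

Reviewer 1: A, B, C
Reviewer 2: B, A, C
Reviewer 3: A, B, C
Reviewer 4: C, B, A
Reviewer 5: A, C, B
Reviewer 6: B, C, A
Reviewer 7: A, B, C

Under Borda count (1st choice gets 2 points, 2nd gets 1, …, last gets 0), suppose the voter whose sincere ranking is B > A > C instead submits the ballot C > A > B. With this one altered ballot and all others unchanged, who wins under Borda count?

A

Borda totals with the altered ballot: A 9, B 6, C 6.
The winner is unchanged: still A.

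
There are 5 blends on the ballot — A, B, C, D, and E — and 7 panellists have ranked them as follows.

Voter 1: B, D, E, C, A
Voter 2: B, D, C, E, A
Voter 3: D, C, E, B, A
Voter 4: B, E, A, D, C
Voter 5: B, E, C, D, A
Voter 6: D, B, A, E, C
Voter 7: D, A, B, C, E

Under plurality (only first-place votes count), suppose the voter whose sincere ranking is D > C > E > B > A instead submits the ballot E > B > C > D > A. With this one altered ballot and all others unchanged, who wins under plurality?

First-place totals with the altered ballot: A 0, B 4, C 0, D 2, E 1.
The winner is unchanged: still B.

B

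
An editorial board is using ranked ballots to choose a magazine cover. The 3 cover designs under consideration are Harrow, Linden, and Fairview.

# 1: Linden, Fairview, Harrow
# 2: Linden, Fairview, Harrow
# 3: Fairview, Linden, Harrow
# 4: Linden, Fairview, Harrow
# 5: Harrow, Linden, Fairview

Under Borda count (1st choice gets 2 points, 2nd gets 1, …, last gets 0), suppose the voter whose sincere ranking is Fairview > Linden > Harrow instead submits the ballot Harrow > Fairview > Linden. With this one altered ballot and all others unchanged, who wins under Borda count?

Linden

Borda totals with the altered ballot: Harrow 4, Linden 7, Fairview 4.
The winner is unchanged: still Linden.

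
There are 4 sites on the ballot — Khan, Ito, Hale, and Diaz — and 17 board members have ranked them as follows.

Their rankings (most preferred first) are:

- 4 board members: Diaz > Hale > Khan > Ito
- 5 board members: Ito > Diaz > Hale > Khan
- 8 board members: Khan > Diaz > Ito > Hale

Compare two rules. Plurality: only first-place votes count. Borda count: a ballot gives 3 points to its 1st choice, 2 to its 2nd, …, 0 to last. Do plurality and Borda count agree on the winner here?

No

Plurality first-place counts: Khan 8, Ito 5, Hale 0, Diaz 4 → Khan.
Borda totals: Khan 28, Ito 23, Hale 13, Diaz 38 → Diaz.
The two rules disagree: plurality picks Khan, Borda picks Diaz.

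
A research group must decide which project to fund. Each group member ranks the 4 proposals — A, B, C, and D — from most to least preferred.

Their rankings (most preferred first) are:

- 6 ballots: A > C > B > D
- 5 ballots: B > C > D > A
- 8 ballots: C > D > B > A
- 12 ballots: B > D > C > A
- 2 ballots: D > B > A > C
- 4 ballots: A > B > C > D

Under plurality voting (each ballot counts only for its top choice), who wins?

First-place vote totals:
  A: 10
  B: 17
  C: 8
  D: 2
B has the most first-place votes.

B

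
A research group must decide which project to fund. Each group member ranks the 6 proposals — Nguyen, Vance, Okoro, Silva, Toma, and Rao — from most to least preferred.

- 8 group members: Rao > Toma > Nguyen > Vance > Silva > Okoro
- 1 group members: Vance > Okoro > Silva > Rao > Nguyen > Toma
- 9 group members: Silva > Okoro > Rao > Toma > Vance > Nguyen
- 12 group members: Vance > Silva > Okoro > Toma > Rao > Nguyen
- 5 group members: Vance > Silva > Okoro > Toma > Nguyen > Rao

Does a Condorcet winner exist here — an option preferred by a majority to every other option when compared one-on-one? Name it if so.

Head-to-head results (35 voters total):
Nguyen vs Vance: Vance wins 27–8.
Nguyen vs Okoro: Okoro wins 27–8.
Nguyen vs Silva: Silva wins 27–8.
Nguyen vs Toma: Toma wins 34–1.
Nguyen vs Rao: Rao wins 30–5.
Vance vs Okoro: Vance wins 26–9.
Vance vs Silva: Vance wins 26–9.
Vance vs Toma: Vance wins 18–17.
Vance vs Rao: Vance wins 18–17.
Okoro vs Silva: Silva wins 34–1.
Okoro vs Toma: Okoro wins 27–8.
Okoro vs Rao: Okoro wins 27–8.
Silva vs Toma: Silva wins 27–8.
Silva vs Rao: Silva wins 27–8.
Toma vs Rao: Rao wins 18–17.
Vance beats each rival — Nguyen (27–8), Okoro (26–9), Silva (26–9), Toma (18–17), Rao (18–17) — so Vance is the Condorcet winner.

Vance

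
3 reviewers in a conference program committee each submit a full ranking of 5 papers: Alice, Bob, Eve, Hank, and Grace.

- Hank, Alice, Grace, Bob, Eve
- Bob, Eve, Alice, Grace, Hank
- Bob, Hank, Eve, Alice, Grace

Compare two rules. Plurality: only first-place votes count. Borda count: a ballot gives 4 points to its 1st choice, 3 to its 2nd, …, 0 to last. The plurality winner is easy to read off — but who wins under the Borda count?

Plurality first-place counts: Alice 0, Bob 2, Eve 0, Hank 1, Grace 0 → Bob.
Borda totals: Alice 6, Bob 9, Eve 5, Hank 7, Grace 3 → Bob.

Bob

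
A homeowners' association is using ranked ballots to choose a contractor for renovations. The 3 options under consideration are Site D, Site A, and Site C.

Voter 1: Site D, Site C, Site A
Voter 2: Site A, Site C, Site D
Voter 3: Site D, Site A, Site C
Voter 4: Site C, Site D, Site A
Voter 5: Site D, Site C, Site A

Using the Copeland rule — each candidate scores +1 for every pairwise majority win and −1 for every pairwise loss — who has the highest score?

Site D

Pairwise results:
  Site D vs Site A: Site D wins 4–1.
  Site D vs Site C: Site D wins 3–2.
  Site A vs Site C: Site C wins 3–2.
Copeland scores (wins − losses):
  Site D: 2 − 0 = 2
  Site A: 0 − 2 = -2
  Site C: 1 − 1 = 0
Site D has the best Copeland score.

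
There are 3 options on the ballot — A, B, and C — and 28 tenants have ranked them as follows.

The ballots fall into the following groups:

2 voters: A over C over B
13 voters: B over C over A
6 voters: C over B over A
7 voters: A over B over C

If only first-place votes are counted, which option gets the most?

First-place vote totals:
  A: 9
  B: 13
  C: 6
B has the most first-place votes.

B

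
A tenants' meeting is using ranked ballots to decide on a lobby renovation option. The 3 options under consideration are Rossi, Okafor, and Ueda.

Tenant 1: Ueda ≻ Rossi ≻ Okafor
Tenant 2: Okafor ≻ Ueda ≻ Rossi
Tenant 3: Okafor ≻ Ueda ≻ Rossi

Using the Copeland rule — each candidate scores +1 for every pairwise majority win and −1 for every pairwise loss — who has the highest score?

Pairwise results:
  Rossi vs Okafor: Okafor wins 2–1.
  Rossi vs Ueda: Ueda wins 3–0.
  Okafor vs Ueda: Okafor wins 2–1.
Copeland scores (wins − losses):
  Rossi: 0 − 2 = -2
  Okafor: 2 − 0 = 2
  Ueda: 1 − 1 = 0
Okafor has the best Copeland score.

Okafor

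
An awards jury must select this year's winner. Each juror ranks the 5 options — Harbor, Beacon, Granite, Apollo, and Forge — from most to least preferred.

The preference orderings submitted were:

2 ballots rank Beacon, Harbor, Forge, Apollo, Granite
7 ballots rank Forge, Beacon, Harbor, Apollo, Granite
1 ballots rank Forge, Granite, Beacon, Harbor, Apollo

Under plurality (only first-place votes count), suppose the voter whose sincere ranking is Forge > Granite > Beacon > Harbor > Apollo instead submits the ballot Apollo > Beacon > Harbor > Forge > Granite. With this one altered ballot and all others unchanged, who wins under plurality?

First-place totals with the altered ballot: Harbor 0, Beacon 2, Granite 0, Apollo 1, Forge 7.
The winner is unchanged: still Forge.

Forge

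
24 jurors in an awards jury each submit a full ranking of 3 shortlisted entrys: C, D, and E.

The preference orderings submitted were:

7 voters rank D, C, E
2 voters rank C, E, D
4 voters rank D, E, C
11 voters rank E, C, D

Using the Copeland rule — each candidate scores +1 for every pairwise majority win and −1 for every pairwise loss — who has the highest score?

Pairwise results:
  C vs D: C wins 13–11.
  C vs E: E wins 15–9.
  D vs E: E wins 13–11.
Copeland scores (wins − losses):
  C: 1 − 1 = 0
  D: 0 − 2 = -2
  E: 2 − 0 = 2
E has the best Copeland score.

E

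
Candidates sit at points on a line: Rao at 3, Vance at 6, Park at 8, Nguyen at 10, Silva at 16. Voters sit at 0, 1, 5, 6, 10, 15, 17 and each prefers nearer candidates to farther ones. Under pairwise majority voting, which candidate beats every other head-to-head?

Vance

With single-peaked preferences on a line, the Condorcet winner is the candidate closest to the median voter.
The median voter (position 6) is closest to Vance at 6.
Check: Vance vs Rao — voters closer to Vance: 5 of 7.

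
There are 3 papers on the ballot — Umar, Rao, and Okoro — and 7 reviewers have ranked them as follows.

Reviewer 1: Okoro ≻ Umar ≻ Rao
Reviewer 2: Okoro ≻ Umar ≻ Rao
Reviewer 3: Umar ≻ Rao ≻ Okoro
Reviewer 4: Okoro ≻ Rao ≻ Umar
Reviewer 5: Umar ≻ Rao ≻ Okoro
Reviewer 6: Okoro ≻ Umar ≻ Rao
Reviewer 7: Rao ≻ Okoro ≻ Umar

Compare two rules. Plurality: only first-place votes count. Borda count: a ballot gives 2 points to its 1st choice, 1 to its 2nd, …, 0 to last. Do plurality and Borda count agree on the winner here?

Plurality first-place counts: Umar 2, Rao 1, Okoro 4 → Okoro.
Borda totals: Umar 7, Rao 5, Okoro 9 → Okoro.
The two rules agree on Okoro.

Yes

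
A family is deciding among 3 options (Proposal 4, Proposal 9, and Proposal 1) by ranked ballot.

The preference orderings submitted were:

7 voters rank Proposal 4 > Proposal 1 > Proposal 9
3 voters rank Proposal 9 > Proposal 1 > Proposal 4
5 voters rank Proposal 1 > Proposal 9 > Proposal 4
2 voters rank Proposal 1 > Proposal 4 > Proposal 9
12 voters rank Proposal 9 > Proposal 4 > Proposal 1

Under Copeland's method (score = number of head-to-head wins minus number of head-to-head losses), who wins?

Proposal 9

Pairwise results:
  Proposal 4 vs Proposal 9: Proposal 9 wins 20–9.
  Proposal 4 vs Proposal 1: Proposal 4 wins 19–10.
  Proposal 9 vs Proposal 1: Proposal 9 wins 15–14.
Copeland scores (wins − losses):
  Proposal 4: 1 − 1 = 0
  Proposal 9: 2 − 0 = 2
  Proposal 1: 0 − 2 = -2
Proposal 9 has the best Copeland score.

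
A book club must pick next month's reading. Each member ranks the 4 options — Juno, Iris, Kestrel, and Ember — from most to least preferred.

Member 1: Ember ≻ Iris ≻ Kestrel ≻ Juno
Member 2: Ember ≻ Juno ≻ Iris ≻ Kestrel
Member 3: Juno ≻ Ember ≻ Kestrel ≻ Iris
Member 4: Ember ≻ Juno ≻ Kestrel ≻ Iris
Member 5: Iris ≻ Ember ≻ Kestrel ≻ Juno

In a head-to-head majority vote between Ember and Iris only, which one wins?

Ember

Ballots ranking Ember above Iris: 4.
Ballots ranking Iris above Ember: 1.
Ember wins the head-to-head, 4–1.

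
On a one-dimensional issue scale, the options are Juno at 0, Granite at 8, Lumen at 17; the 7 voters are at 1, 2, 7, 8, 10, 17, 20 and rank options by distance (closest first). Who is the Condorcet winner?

Granite

With single-peaked preferences on a line, the Condorcet winner is the candidate closest to the median voter.
The median voter (position 8) is closest to Granite at 8.
Check: Granite vs Lumen — voters closer to Granite: 5 of 7.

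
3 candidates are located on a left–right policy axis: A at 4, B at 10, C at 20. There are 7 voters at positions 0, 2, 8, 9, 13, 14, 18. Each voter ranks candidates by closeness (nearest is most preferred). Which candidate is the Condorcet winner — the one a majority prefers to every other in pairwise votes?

With single-peaked preferences on a line, the Condorcet winner is the candidate closest to the median voter.
The median voter (position 9) is closest to B at 10.
Check: B vs A — voters closer to B: 5 of 7.

B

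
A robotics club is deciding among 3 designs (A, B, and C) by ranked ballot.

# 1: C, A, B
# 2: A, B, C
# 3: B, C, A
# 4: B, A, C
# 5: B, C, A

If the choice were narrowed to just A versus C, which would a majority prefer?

C

Ballots ranking A above C: 2.
Ballots ranking C above A: 3.
C wins the head-to-head, 3–2.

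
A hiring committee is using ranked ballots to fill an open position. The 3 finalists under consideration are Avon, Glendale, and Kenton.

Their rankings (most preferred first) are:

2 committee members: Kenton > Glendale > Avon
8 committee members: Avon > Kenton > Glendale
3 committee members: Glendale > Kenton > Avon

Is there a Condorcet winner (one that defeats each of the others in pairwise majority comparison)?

Yes

Head-to-head results (13 voters total):
Avon vs Glendale: Avon wins 8–5.
Avon vs Kenton: Avon wins 8–5.
Glendale vs Kenton: Kenton wins 10–3.
Avon beats each rival — Glendale (8–5), Kenton (8–5) — so Avon is the Condorcet winner.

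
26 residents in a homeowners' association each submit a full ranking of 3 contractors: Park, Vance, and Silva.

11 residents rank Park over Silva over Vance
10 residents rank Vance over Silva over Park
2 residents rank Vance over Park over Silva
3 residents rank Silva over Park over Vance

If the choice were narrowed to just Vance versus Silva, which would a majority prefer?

Silva

Ballots ranking Vance above Silva: 10+2 = 12.
Ballots ranking Silva above Vance: 11+3 = 14.
Silva wins the head-to-head, 14–12.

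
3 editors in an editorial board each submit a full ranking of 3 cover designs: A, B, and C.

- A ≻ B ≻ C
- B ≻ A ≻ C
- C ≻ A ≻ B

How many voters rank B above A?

Ballots ranking B above A: 1.
Ballots ranking A above B: 2.
So 1 of 3 voters prefer B to A.

1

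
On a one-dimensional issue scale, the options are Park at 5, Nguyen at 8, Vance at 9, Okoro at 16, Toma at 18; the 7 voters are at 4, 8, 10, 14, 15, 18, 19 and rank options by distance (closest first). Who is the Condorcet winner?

With single-peaked preferences on a line, the Condorcet winner is the candidate closest to the median voter.
The median voter (position 14) is closest to Okoro at 16.
Check: Okoro vs Nguyen — voters closer to Okoro: 4 of 7.

Okoro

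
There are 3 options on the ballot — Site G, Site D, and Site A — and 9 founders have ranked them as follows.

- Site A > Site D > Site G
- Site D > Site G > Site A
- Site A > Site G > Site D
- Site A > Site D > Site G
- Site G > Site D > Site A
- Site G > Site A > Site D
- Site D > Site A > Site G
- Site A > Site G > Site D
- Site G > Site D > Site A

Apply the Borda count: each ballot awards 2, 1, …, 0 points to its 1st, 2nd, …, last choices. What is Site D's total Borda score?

8

Borda scores:
  Site G: 0 + 1 + 1 + 0 + 2 + 2 + 0 + 1 + 2 = 9
  Site D: 1 + 2 + 0 + 1 + 1 + 0 + 2 + 0 + 1 = 8
  Site A: 2 + 0 + 2 + 2 + 0 + 1 + 1 + 2 + 0 = 10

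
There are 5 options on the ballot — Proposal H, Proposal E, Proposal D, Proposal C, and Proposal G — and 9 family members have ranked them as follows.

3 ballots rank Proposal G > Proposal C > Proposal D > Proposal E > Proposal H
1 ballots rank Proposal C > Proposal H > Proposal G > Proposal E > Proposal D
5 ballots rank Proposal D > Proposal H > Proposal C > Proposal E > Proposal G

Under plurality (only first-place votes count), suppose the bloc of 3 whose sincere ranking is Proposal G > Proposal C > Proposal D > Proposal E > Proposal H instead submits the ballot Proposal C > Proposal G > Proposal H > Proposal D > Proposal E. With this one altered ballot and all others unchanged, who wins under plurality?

Proposal D

First-place totals with the altered ballot: Proposal H 0, Proposal E 0, Proposal D 5, Proposal C 4, Proposal G 0.
The winner is unchanged: still Proposal D.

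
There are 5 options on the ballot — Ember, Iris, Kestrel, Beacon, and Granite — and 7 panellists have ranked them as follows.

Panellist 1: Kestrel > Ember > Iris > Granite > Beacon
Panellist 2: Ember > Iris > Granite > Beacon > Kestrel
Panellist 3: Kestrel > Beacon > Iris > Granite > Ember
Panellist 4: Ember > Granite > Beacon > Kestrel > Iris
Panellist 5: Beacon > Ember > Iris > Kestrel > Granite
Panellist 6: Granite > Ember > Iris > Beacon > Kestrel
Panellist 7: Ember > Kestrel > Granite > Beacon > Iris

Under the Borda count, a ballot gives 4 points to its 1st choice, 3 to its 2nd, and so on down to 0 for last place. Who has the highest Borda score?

Borda scores:
  Ember: 3 + 4 + 0 + 4 + 3 + 3 + 4 = 21
  Iris: 2 + 3 + 2 + 0 + 2 + 2 + 0 = 11
  Kestrel: 4 + 0 + 4 + 1 + 1 + 0 + 3 = 13
  Beacon: 0 + 1 + 3 + 2 + 4 + 1 + 1 = 12
  Granite: 1 + 2 + 1 + 3 + 0 + 4 + 2 = 13
Ember has the highest total.

Ember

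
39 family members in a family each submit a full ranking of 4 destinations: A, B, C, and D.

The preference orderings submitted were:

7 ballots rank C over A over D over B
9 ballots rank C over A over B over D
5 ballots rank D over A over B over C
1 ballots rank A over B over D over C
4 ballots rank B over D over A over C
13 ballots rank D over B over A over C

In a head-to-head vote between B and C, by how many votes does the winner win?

7

Ballots ranking B above C: 5+1+4+13 = 23.
Ballots ranking C above B: 7+9 = 16.
B wins 23–16, a margin of 7.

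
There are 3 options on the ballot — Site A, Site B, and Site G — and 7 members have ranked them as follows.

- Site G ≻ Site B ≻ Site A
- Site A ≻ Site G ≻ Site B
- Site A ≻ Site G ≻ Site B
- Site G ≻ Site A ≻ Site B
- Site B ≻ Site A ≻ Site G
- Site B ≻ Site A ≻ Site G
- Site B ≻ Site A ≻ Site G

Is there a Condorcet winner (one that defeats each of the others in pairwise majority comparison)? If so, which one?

None — there is no Condorcet winner

Head-to-head results (7 voters total):
Site A vs Site B: Site B wins 4–3.
Site A vs Site G: Site A wins 5–2.
Site B vs Site G: Site G wins 4–3.
No candidate beats all others: Site A beats Site G beats Site B beats Site A, a majority cycle.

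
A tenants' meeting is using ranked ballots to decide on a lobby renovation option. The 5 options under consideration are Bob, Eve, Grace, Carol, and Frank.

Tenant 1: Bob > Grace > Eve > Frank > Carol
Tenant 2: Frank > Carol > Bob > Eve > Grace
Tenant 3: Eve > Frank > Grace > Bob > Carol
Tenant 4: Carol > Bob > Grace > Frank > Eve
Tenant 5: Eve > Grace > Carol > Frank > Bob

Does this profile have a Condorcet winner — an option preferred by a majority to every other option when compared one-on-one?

No

Head-to-head results (5 voters total):
Bob vs Eve: Bob wins 3–2.
Bob vs Grace: Bob wins 3–2.
Bob vs Carol: Carol wins 3–2.
Bob vs Frank: Frank wins 3–2.
Eve vs Grace: Eve wins 3–2.
Eve vs Carol: Eve wins 3–2.
Eve vs Frank: Eve wins 3–2.
Grace vs Carol: Grace wins 3–2.
Grace vs Frank: Grace wins 3–2.
Carol vs Frank: Frank wins 3–2.
No candidate beats all others: Bob beats Eve beats Carol beats Bob, a majority cycle.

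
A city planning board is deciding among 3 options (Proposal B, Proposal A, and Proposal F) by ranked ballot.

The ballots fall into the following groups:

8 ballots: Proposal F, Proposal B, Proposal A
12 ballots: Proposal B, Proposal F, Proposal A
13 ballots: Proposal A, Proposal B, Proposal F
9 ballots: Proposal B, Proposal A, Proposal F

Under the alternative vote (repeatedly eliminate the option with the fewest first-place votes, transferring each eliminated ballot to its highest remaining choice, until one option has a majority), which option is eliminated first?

Proposal F

Round 1: Proposal B 21, Proposal A 13, Proposal F 8. Proposal F has the fewest and is eliminated.
Round 2: Proposal B 29, Proposal A 13. Proposal B has a majority.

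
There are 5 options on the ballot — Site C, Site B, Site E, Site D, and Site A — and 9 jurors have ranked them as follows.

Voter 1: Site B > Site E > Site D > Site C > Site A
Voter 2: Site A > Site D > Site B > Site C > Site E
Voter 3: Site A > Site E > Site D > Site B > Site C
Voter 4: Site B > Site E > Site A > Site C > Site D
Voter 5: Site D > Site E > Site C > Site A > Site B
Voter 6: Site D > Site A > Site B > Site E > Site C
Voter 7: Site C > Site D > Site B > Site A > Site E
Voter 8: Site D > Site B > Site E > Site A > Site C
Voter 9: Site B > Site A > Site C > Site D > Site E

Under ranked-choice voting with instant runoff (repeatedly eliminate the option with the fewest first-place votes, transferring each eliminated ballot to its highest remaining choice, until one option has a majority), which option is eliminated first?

Site E

Round 1: Site B 3, Site D 3, Site A 2, Site C 1, Site E 0. Site E has the fewest and is eliminated.
Round 2: Site B 3, Site D 3, Site A 2, Site C 1. Site C has the fewest and is eliminated.
Round 3: Site D 4, Site B 3, Site A 2. Site A has the fewest and is eliminated.
Round 4: Site D 6, Site B 3. Site D has a majority.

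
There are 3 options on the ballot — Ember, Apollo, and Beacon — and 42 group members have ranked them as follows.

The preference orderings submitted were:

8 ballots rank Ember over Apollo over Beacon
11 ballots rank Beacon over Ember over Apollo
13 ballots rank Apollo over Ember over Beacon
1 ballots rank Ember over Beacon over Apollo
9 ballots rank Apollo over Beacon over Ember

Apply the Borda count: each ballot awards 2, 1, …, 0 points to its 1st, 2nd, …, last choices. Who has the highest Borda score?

Borda scores:
  Ember: 8·2 + 11·1 + 13·1 + 2 + 9·0 = 42
  Apollo: 8·1 + 11·0 + 13·2 + 0 + 9·2 = 52
  Beacon: 8·0 + 11·2 + 13·0 + 1 + 9·1 = 32
Apollo has the highest total.

Apollo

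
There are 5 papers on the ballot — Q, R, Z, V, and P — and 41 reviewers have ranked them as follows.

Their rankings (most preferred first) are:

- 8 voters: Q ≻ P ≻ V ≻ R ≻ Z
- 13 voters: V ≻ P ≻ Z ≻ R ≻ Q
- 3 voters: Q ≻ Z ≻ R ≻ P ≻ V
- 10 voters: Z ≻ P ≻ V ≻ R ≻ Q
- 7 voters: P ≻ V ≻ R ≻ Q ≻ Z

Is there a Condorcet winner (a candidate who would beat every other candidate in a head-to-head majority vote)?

Yes

Head-to-head results (41 voters total):
Q vs R: R wins 30–11.
Q vs Z: Z wins 23–18.
Q vs V: V wins 30–11.
Q vs P: P wins 30–11.
R vs Z: Z wins 26–15.
R vs V: V wins 38–3.
R vs P: P wins 38–3.
Z vs V: V wins 28–13.
Z vs P: P wins 28–13.
V vs P: P wins 28–13.
P beats each rival — Q (30–11), R (38–3), Z (28–13), V (28–13) — so P is the Condorcet winner.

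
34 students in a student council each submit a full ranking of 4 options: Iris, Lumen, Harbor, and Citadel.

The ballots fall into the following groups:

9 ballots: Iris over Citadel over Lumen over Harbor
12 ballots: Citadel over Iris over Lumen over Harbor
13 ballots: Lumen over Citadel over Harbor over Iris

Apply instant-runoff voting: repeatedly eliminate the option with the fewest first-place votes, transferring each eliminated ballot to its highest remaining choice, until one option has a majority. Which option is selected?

Citadel

Round 1: Lumen 13, Citadel 12, Iris 9, Harbor 0. Harbor has the fewest and is eliminated.
Round 2: Lumen 13, Citadel 12, Iris 9. Iris has the fewest and is eliminated.
Round 3: Citadel 21, Lumen 13. Citadel has a majority.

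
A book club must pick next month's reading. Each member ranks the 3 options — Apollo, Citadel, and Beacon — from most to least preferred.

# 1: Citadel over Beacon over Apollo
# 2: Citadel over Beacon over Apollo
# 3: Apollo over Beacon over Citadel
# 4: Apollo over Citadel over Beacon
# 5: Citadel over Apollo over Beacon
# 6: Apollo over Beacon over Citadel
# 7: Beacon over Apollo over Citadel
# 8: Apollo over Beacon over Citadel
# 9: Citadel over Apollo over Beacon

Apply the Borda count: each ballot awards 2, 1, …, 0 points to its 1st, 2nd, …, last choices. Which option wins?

Apollo

Borda scores:
  Apollo: 0 + 0 + 2 + 2 + 1 + 2 + 1 + 2 + 1 = 11
  Citadel: 2 + 2 + 0 + 1 + 2 + 0 + 0 + 0 + 2 = 9
  Beacon: 1 + 1 + 1 + 0 + 0 + 1 + 2 + 1 + 0 = 7
Apollo has the highest total.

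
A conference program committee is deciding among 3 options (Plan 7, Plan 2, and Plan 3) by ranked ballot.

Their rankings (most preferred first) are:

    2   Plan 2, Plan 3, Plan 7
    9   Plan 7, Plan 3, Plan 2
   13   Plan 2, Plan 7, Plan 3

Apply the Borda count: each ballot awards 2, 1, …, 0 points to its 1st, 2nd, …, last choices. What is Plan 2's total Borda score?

30

Borda scores:
  Plan 7: 2·0 + 9·2 + 13·1 = 31
  Plan 2: 2·2 + 9·0 + 13·2 = 30
  Plan 3: 2·1 + 9·1 + 13·0 = 11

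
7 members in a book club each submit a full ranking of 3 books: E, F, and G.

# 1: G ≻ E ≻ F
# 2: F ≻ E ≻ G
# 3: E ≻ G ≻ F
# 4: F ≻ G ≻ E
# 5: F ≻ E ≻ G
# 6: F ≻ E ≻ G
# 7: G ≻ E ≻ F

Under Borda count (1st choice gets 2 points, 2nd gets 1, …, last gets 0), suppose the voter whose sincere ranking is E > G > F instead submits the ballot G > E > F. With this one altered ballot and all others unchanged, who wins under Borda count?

F

Borda totals with the altered ballot: E 6, F 8, G 7.
The winner is unchanged: still F.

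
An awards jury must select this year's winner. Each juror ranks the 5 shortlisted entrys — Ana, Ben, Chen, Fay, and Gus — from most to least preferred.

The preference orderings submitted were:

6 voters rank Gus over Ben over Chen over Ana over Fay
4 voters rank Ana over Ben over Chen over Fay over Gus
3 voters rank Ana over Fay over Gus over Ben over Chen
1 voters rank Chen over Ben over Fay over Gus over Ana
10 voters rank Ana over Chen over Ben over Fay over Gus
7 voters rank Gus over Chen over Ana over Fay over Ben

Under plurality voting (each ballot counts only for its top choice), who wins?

First-place vote totals:
  Ana: 17
  Ben: 0
  Chen: 1
  Fay: 0
  Gus: 13
Ana has the most first-place votes.

Ana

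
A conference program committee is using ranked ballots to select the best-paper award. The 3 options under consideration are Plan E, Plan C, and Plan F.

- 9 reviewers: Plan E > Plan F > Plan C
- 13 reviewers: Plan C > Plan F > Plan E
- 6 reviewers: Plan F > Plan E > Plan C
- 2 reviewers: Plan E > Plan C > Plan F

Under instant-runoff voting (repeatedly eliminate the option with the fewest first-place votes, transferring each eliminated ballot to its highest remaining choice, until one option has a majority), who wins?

Plan E

Round 1: Plan C 13, Plan E 11, Plan F 6. Plan F has the fewest and is eliminated.
Round 2: Plan E 17, Plan C 13. Plan E has a majority.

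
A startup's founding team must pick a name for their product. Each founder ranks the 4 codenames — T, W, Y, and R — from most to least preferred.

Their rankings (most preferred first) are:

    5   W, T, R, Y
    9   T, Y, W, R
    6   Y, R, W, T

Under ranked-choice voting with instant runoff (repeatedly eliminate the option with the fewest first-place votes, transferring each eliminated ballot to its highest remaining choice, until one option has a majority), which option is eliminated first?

Round 1: T 9, Y 6, W 5, R 0. R has the fewest and is eliminated.
Round 2: T 9, Y 6, W 5. W has the fewest and is eliminated.
Round 3: T 14, Y 6. T has a majority.

R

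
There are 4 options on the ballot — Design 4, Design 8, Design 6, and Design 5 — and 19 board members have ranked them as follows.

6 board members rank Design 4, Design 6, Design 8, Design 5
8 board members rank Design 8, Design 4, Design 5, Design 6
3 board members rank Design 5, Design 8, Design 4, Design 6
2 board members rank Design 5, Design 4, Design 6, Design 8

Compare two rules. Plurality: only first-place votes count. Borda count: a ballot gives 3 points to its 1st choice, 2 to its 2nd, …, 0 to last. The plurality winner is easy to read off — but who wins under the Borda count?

Plurality first-place counts: Design 4 6, Design 8 8, Design 6 0, Design 5 5 → Design 8.
Borda totals: Design 4 41, Design 8 36, Design 6 14, Design 5 23 → Design 4.

Design 4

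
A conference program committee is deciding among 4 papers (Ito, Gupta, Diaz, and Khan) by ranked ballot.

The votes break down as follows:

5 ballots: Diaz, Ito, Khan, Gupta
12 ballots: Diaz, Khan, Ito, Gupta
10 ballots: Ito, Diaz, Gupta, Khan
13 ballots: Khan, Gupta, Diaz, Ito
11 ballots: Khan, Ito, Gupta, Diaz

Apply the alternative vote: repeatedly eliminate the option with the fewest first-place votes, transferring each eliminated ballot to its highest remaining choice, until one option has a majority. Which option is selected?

Diaz

Round 1: Khan 24, Diaz 17, Ito 10, Gupta 0. Gupta has the fewest and is eliminated.
Round 2: Khan 24, Diaz 17, Ito 10. Ito has the fewest and is eliminated.
Round 3: Diaz 27, Khan 24. Diaz has a majority.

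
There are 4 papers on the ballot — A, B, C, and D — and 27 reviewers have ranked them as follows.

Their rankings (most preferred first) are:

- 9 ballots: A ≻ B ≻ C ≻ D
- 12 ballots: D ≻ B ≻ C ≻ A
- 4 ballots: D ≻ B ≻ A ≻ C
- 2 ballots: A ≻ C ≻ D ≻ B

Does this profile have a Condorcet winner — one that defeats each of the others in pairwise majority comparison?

Head-to-head results (27 voters total):
A vs B: B wins 16–11.
A vs C: A wins 15–12.
A vs D: D wins 16–11.
B vs C: B wins 25–2.
B vs D: D wins 18–9.
C vs D: D wins 16–11.
D beats each rival — A (16–11), B (18–9), C (16–11) — so D is the Condorcet winner.

Yes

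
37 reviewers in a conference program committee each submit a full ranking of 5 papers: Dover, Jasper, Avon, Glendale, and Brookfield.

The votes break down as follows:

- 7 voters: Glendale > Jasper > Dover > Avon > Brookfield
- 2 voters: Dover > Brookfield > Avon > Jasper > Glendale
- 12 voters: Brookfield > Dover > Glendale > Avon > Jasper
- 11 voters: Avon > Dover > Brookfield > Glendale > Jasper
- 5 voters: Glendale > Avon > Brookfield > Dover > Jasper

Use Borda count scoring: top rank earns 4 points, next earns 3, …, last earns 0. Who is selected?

Dover

Borda scores:
  Dover: 7·2 + 2·4 + 12·3 + 11·3 + 5·1 = 96
  Jasper: 7·3 + 2·1 + 12·0 + 11·0 + 5·0 = 23
  Avon: 7·1 + 2·2 + 12·1 + 11·4 + 5·3 = 82
  Glendale: 7·4 + 2·0 + 12·2 + 11·1 + 5·4 = 83
  Brookfield: 7·0 + 2·3 + 12·4 + 11·2 + 5·2 = 86
Dover has the highest total.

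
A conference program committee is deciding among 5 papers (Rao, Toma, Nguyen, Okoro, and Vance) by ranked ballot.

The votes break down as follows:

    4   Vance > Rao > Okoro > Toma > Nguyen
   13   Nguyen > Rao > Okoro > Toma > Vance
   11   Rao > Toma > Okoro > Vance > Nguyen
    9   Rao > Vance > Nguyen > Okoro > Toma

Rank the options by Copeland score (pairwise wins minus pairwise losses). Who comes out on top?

Rao

Pairwise results:
  Rao vs Toma: Rao wins 37–0.
  Rao vs Nguyen: Rao wins 24–13.
  Rao vs Okoro: Rao wins 37–0.
  Rao vs Vance: Rao wins 33–4.
  Toma vs Nguyen: Nguyen wins 22–15.
  Toma vs Okoro: Okoro wins 26–11.
  Toma vs Vance: Toma wins 24–13.
  Nguyen vs Okoro: Nguyen wins 22–15.
  Nguyen vs Vance: Vance wins 24–13.
  Okoro vs Vance: Okoro wins 24–13.
Copeland scores (wins − losses):
  Rao: 4 − 0 = 4
  Toma: 1 − 3 = -2
  Nguyen: 2 − 2 = 0
  Okoro: 2 − 2 = 0
  Vance: 1 − 3 = -2
Rao has the best Copeland score.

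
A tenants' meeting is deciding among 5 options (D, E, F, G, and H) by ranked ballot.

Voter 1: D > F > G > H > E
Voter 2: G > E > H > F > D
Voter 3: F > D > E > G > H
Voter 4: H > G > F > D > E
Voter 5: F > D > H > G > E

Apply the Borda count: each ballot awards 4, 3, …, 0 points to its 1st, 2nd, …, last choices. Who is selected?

F

Borda scores:
  D: 4 + 0 + 3 + 1 + 3 = 11
  E: 0 + 3 + 2 + 0 + 0 = 5
  F: 3 + 1 + 4 + 2 + 4 = 14
  G: 2 + 4 + 1 + 3 + 1 = 11
  H: 1 + 2 + 0 + 4 + 2 = 9
F has the highest total.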